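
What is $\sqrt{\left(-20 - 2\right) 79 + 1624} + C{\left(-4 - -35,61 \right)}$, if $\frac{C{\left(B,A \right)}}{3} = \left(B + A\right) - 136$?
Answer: $-132 + i \sqrt{114} \approx -132.0 + 10.677 i$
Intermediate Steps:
$C{\left(B,A \right)} = -408 + 3 A + 3 B$ ($C{\left(B,A \right)} = 3 \left(\left(B + A\right) - 136\right) = 3 \left(\left(A + B\right) - 136\right) = 3 \left(-136 + A + B\right) = -408 + 3 A + 3 B$)
$\sqrt{\left(-20 - 2\right) 79 + 1624} + C{\left(-4 - -35,61 \right)} = \sqrt{\left(-20 - 2\right) 79 + 1624} + \left(-408 + 3 \cdot 61 + 3 \left(-4 - -35\right)\right) = \sqrt{\left(-22\right) 79 + 1624} + \left(-408 + 183 + 3 \left(-4 + 35\right)\right) = \sqrt{-1738 + 1624} + \left(-408 + 183 + 3 \cdot 31\right) = \sqrt{-114} + \left(-408 + 183 + 93\right) = i \sqrt{114} - 132 = -132 + i \sqrt{114}$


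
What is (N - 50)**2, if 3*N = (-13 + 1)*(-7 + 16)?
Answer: 7396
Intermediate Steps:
N = -36 (N = ((-13 + 1)*(-7 + 16))/3 = (-12*9)/3 = (1/3)*(-108) = -36)
(N - 50)**2 = (-36 - 50)**2 = (-86)**2 = 7396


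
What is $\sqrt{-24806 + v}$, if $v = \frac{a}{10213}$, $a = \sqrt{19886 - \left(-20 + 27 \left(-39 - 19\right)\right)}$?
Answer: $\frac{\sqrt{-2587398983414 + 40852 \sqrt{1342}}}{10213} \approx 157.5 i$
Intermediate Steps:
$a = 4 \sqrt{1342}$ ($a = \sqrt{19886 + \left(\left(-27\right) \left(-58\right) + 20\right)} = \sqrt{19886 + \left(1566 + 20\right)} = \sqrt{19886 + 1586} = \sqrt{21472} = 4 \sqrt{1342} \approx 146.53$)
$v = \frac{4 \sqrt{1342}}{10213} \approx 0.014348$
$\sqrt{-24806 + v} = \sqrt{-24806 + \frac{4 \sqrt{1342}}{10213}}$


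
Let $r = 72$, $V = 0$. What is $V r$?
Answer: $0$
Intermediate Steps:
$V r = 0 \cdot 72 = 0$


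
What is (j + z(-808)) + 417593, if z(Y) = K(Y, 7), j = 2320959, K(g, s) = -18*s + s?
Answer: 2738433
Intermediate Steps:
K(g, s) = -17*s
z(Y) = -119 (z(Y) = -17*7 = -119)
(j + z(-808)) + 417593 = (2320959 - 119) + 417593 = 2320840 + 417593 = 2738433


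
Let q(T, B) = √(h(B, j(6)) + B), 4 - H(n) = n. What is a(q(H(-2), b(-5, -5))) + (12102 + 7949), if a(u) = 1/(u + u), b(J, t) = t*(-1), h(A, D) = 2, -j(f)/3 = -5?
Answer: 20051 + √7/14 ≈ 20051.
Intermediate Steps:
j(f) = 15 (j(f) = -3*(-5) = 15)
H(n) = 4 - n
b(J, t) = -t
q(T, B) = √(2 + B)
a(u) = 1/(2*u)
a(q(H(-2), b(-5, -5))) + (12102 + 7949) = 1/(2*(√(2 - 1*(-5)))) + (12102 + 7949) = 1/(2*(√(2 + 5))) + 20051 = 1/(2*(√7)) + 20051 = (√7/7)/2 + 20051 = √7/14 + 20051 = 20051 + √7/14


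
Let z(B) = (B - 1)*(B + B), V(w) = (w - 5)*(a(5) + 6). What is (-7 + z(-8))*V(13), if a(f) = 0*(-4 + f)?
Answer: 6576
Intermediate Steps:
a(f) = 0
V(w) = -30 + 6*w (V(w) = (w - 5)*(0 + 6) = (-5 + w)*6 = -30 + 6*w)
z(B) = 2*B*(-1 + B) (z(B) = (-1 + B)*(2*B) = 2*B*(-1 + B))
(-7 + z(-8))*V(13) = (-7 + 2*(-8)*(-1 - 8))*(-30 + 6*13) = (-7 + 2*(-8)*(-9))*(-30 + 78) = (-7 + 144)*48 = 137*48 = 6576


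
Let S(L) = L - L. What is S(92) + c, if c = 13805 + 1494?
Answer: 15299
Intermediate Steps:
S(L) = 0
c = 15299
S(92) + c = 0 + 15299 = 15299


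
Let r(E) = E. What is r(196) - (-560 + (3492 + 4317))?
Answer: -7053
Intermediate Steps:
r(196) - (-560 + (3492 + 4317)) = 196 - (-560 + (3492 + 4317)) = 196 - (-560 + 7809) = 196 - 1*7249 = 196 - 7249 = -7053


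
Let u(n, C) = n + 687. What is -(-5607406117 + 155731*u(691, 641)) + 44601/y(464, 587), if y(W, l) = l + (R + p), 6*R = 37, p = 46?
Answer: 20681422011771/3835 ≈ 5.3928e+9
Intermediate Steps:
R = 37/6 (R = (⅙)*37 = 37/6 ≈ 6.1667)
u(n, C) = 687 + n
y(W, l) = 313/6 + l (y(W, l) = l + (37/6 + 46) = l + 313/6 = 313/6 + l)
-(-5607406117 + 155731*u(691, 641)) + 44601/y(464, 587) = -155731/(1/(-36007 + (687 + 691))) + 44601/(313/6 + 587) = -155731/(1/(-36007 + 1378)) + 44601/(3835/6) = -155731/(1/(-34629)) + 44601*(6/3835) = -155731/(-1/34629) + 267606/3835 = -155731*(-34629) + 267606/3835 = 5392808799 + 267606/3835 = 20681422011771/3835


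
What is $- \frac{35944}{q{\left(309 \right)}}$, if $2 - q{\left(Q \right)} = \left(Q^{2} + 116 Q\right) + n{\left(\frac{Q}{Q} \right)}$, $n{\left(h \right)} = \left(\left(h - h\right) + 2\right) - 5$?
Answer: $\frac{4493}{16415} \approx 0.27371$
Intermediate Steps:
$n{\left(h \right)} = -3$ ($n{\left(h \right)} = \left(0 + 2\right) - 5 = 2 - 5 = -3$)
$q{\left(Q \right)} = 5 - Q^{2} - 116 Q$ ($q{\left(Q \right)} = 2 - \left(\left(Q^{2} + 116 Q\right) - 3\right) = 2 - \left(-3 + Q^{2} + 116 Q\right) = 5 - Q^{2} - 116 Q$)
$- \frac{35944}{q{\left(309 \right)}} = - \frac{35944}{5 - 309^{2} - 35844} = - \frac{35944}{5 - 95481 - 35844} = - \frac{35944}{-131320} = \left(-35944\right) \left(- \frac{1}{131320}\right) = \frac{4493}{16415}$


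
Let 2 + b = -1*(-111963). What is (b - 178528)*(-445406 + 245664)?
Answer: 13296225714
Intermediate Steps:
b = 111961 (b = -2 - 1*(-111963) = -2 + 111963 = 111961)
(b - 178528)*(-445406 + 245664) = (111961 - 178528)*(-445406 + 245664) = -66567*(-199742) = 13296225714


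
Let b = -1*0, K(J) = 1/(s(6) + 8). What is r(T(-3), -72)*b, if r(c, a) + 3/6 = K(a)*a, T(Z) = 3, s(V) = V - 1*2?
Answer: 0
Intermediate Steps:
s(V) = -2 + V (s(V) = V - 2 = -2 + V)
K(J) = 1/12 (K(J) = 1/((-2 + 6) + 8) = 1/(4 + 8) = 1/12)
b = 0
r(c, a) = -½ + a/12
r(T(-3), -72)*b = (-½ + (1/12)*(-72))*0 = (-½ - 6)*0 = -13/2*0 = 0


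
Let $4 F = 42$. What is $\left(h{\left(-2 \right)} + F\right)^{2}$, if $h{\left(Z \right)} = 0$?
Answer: $\frac{441}{4} \approx 110.25$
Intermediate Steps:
$F = \frac{21}{2}$ ($F = \frac{1}{4} \cdot 42 = \frac{21}{2} \approx 10.5$)
$\left(h{\left(-2 \right)} + F\right)^{2} = \left(0 + \frac{21}{2}\right)^{2} = \left(\frac{21}{2}\right)^{2} = \frac{441}{4}$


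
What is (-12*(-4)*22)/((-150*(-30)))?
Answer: 88/375 ≈ 0.23467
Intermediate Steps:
(-12*(-4)*22)/((-150*(-30))) = (48*22)/4500 = 1056*(1/4500) = 88/375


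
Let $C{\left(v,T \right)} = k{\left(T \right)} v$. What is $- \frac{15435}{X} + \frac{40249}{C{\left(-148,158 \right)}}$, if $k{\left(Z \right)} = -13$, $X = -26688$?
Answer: $\frac{91988521}{4278976} \approx 21.498$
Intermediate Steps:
$C{\left(v,T \right)} = - 13 v$
$- \frac{15435}{X} + \frac{40249}{C{\left(-148,158 \right)}} = - \frac{15435}{-26688} + \frac{40249}{\left(-13\right) \left(-148\right)} = \left(-15435\right) \left(- \frac{1}{26688}\right) + \frac{40249}{1924} = \frac{5145}{8896} + 40249 \cdot \frac{1}{1924} = \frac{5145}{8896} + \frac{40249}{1924} = \frac{91988521}{4278976}$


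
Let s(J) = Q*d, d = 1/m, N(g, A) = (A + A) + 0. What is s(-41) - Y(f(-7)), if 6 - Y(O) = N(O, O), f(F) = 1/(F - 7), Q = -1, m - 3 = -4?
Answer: -36/7 ≈ -5.1429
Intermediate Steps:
m = -1 (m = 3 - 4 = -1)
N(g, A) = 2*A (N(g, A) = 2*A + 0 = 2*A)
f(F) = 1/(-7 + F)
Y(O) = 6 - 2*O
d = -1 (d = 1/(-1) = -1)
s(J) = 1 (s(J) = -1*(-1) = 1)
s(-41) - Y(f(-7)) = 1 - (6 - 2/(-7 - 7)) = 1 - (6 - 2/(-14)) = 1 - (6 - 2*(-1/14)) = 1 - (6 + ⅐) = 1 - 1*43/7 = 1 - 43/7 = -36/7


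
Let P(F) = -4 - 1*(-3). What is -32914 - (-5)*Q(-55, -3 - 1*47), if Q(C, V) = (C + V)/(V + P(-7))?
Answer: -559363/17 ≈ -32904.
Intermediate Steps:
P(F) = -1 (P(F) = -4 + 3 = -1)
Q(C, V) = (C + V)/(-1 + V) (Q(C, V) = (C + V)/(V - 1) = (C + V)/(-1 + V))
-32914 - (-5)*Q(-55, -3 - 1*47) = -32914 - (-5)*(-55 + (-3 - 1*47))/(-1 + (-3 - 1*47)) = -32914 - (-5)*(-55 + (-3 - 47))/(-1 + (-3 - 47)) = -32914 - (-5)*(-55 - 50)/(-1 - 50) = -32914 - (-5)*-105/(-51) = -32914 - (-5)*(-1/51*(-105)) = -32914 - (-5)*35/17 = -32914 - 1*(-175/17) = -32914 + 175/17 = -559363/17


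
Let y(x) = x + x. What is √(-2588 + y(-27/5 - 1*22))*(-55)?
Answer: -11*I*√66070 ≈ -2827.4*I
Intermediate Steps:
y(x) = 2*x
√(-2588 + y(-27/5 - 1*22))*(-55) = √(-2588 + 2*(-27/5 - 1*22))*(-55) = √(-2588 + 2*(-27*⅕ - 22))*(-55) = √(-2588 + 2*(-27/5 - 22))*(-55) = √(-2588 + 2*(-137/5))*(-55) = √(-2588 - 274/5)*(-55) = √(-13214/5)*(-55) = (I*√66070/5)*(-55) = -11*I*√66070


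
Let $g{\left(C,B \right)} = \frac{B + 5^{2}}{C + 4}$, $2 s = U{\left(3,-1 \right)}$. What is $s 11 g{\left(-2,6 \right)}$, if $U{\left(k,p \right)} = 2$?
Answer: $\frac{341}{2} \approx 170.5$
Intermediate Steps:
$s = 1$ ($s = \frac{1}{2} \cdot 2 = 1$)
$g{\left(C,B \right)} = \frac{25 + B}{4 + C}$ ($g{\left(C,B \right)} = \frac{B + 25}{4 + C} = \frac{25 + B}{4 + C}$)
$s 11 g{\left(-2,6 \right)} = 1 \cdot 11 \frac{25 + 6}{4 - 2} = 11 \cdot \frac{1}{2} \cdot 31 = 11 \cdot \frac{31}{2} = \frac{341}{2}$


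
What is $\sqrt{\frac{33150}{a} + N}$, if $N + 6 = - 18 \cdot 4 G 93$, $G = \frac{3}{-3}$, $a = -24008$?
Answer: $\frac{\sqrt{240950845185}}{6002} \approx 81.784$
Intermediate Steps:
$G = -1$ ($G = 3 \left(- \frac{1}{3}\right) = -1$)
$N = 6690$ ($N = -6 - 18 \cdot 4 \left(-1\right) 93 = -6 - 18 \left(\left(-4\right) 93\right) = -6 - -6696 = -6 + 6696 = 6690$)
$\sqrt{\frac{33150}{a} + N} = \sqrt{\frac{33150}{-24008} + 6690} = \sqrt{33150 \left(- \frac{1}{24008}\right) + 6690} = \sqrt{- \frac{16575}{12004} + 6690} = \sqrt{\frac{80290185}{12004}} = \frac{\sqrt{240950845185}}{6002}$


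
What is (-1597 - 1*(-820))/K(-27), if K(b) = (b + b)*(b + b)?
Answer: -259/972 ≈ -0.26646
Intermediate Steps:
K(b) = 4*b**2 (K(b) = (2*b)*(2*b) = 4*b**2)
(-1597 - 1*(-820))/K(-27) = (-1597 - 1*(-820))/((4*(-27)**2)) = (-1597 + 820)/((4*729)) = -777/2916 = -777*1/2916 = -259/972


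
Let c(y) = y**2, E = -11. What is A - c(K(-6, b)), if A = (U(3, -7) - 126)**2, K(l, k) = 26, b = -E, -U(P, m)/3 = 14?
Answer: 27548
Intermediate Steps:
U(P, m) = -42 (U(P, m) = -3*14 = -42)
b = 11 (b = -1*(-11) = 11)
A = 28224 (A = (-42 - 126)**2 = (-168)**2 = 28224)
A - c(K(-6, b)) = 28224 - 1*26**2 = 28224 - 1*676 = 28224 - 676 = 27548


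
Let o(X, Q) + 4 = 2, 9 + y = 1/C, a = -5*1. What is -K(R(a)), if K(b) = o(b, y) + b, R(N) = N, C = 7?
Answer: 7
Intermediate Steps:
a = -5
y = -62/7 (y = -9 + 1/7 = -9 + ⅐ = -62/7 ≈ -8.8571)
o(X, Q) = -2 (o(X, Q) = -4 + 2 = -2)
K(b) = -2 + b
-K(R(a)) = -(-2 - 5) = -1*(-7) = 7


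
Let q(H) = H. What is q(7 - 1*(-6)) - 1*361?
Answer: -348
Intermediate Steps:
q(7 - 1*(-6)) - 1*361 = (7 - 1*(-6)) - 1*361 = (7 + 6) - 361 = 13 - 361 = -348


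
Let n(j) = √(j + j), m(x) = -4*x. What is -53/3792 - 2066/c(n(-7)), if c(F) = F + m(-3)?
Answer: (-53*√14 + 7834908*I)/(3792*(√14 - 12*I)) ≈ -156.93 + 48.926*I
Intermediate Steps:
n(j) = √2*√j (n(j) = √(2*j) = √2*√j)
c(F) = 12 + F (c(F) = F - 4*(-3) = F + 12 = 12 + F)
-53/3792 - 2066/c(n(-7)) = -53/3792 - 2066/(12 + √2*√(-7)) = -53*1/3792 - 2066/(12 + √2*(I*√7)) = -53/3792 - 2066/(12 + I*√14)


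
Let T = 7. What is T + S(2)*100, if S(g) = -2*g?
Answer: -393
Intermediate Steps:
T + S(2)*100 = 7 - 2*2*100 = 7 - 4*100 = 7 - 400 = -393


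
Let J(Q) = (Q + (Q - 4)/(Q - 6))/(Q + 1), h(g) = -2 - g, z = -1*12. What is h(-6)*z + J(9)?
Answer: -704/15 ≈ -46.933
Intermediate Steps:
z = -12
J(Q) = (Q + (-4 + Q)/(-6 + Q))/(1 + Q)
h(-6)*z + J(9) = (-2 - 1*(-6))*(-12) + (4 - 1*9² + 5*9)/(6 - 1*9² + 5*9) = (-2 + 6)*(-12) + (4 - 1*81 + 45)/(6 - 1*81 + 45) = 4*(-12) + (4 - 81 + 45)/(6 - 81 + 45) = -48 - 32/(-30) = -48 - 1/30*(-32) = -48 + 16/15 = -704/15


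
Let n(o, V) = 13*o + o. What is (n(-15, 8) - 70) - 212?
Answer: -492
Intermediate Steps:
n(o, V) = 14*o
(n(-15, 8) - 70) - 212 = (14*(-15) - 70) - 212 = (-210 - 70) - 212 = -280 - 212 = -492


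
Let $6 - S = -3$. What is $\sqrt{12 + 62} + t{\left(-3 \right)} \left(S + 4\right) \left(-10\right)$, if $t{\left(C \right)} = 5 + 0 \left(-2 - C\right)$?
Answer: $-650 + \sqrt{74} \approx -641.4$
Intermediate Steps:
$S = 9$ ($S = 6 - -3 = 6 + 3 = 9$)
$t{\left(C \right)} = 5$ ($t{\left(C \right)} = 5 + 0 = 5$)
$\sqrt{12 + 62} + t{\left(-3 \right)} \left(S + 4\right) \left(-10\right) = \sqrt{12 + 62} + 5 \left(9 + 4\right) \left(-10\right) = \sqrt{74} + 5 \cdot 13 \left(-10\right) = \sqrt{74} + 65 \left(-10\right) = \sqrt{74} - 650 = -650 + \sqrt{74}$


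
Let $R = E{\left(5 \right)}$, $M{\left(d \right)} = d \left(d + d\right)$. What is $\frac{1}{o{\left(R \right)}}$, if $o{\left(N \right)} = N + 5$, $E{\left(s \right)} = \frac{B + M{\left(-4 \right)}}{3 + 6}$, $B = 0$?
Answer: $\frac{9}{77} \approx 0.11688$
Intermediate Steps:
$M{\left(d \right)} = 2 d^{2}$ ($M{\left(d \right)} = d 2 d = 2 d^{2}$)
$E{\left(s \right)} = \frac{32}{9}$ ($E{\left(s \right)} = \frac{0 + 2 \left(-4\right)^{2}}{3 + 6} = \frac{0 + 2 \cdot 16}{9} = \left(0 + 32\right) \frac{1}{9} = 32 \cdot \frac{1}{9} = \frac{32}{9}$)
$R = \frac{32}{9} \approx 3.5556$
$o{\left(N \right)} = 5 + N$
$\frac{1}{o{\left(R \right)}} = \frac{1}{5 + \frac{32}{9}} = \frac{1}{\frac{77}{9}} = \frac{9}{77}$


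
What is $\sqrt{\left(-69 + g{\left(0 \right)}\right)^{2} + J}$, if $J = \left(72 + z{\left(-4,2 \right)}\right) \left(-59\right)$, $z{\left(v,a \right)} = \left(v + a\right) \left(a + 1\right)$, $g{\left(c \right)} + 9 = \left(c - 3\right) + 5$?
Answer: $\sqrt{1882} \approx 43.382$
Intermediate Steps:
$g{\left(c \right)} = -7 + c$ ($g{\left(c \right)} = -9 + \left(\left(c - 3\right) + 5\right) = -9 + \left(\left(-3 + c\right) + 5\right) = -9 + \left(2 + c\right) = -7 + c$)
$z{\left(v,a \right)} = \left(1 + a\right) \left(a + v\right)$ ($z{\left(v,a \right)} = \left(a + v\right) \left(1 + a\right) = \left(1 + a\right) \left(a + v\right)$)
$J = -3894$ ($J = \left(72 + \left(2 - 4 + 2^{2} + 2 \left(-4\right)\right)\right) \left(-59\right) = \left(72 + \left(2 - 4 + 4 - 8\right)\right) \left(-59\right) = \left(72 - 6\right) \left(-59\right) = 66 \left(-59\right) = -3894$)
$\sqrt{\left(-69 + g{\left(0 \right)}\right)^{2} + J} = \sqrt{\left(-69 + \left(-7 + 0\right)\right)^{2} - 3894} = \sqrt{\left(-69 - 7\right)^{2} - 3894} = \sqrt{\left(-76\right)^{2} - 3894} = \sqrt{5776 - 3894} = \sqrt{1882}$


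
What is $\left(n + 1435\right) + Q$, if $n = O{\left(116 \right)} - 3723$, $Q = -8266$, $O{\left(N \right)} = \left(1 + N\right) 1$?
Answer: $-10437$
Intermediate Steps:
$O{\left(N \right)} = 1 + N$
$n = -3606$ ($n = \left(1 + 116\right) - 3723 = 117 - 3723 = -3606$)
$\left(n + 1435\right) + Q = \left(-3606 + 1435\right) - 8266 = -2171 - 8266 = -10437$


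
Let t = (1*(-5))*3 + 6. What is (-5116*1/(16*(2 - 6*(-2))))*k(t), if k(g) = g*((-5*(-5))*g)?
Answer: -2589975/56 ≈ -46250.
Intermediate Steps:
t = -9 (t = -5*3 + 6 = -15 + 6 = -9)
k(g) = 25*g**2 (k(g) = g*(25*g) = 25*g**2)
(-5116*1/(16*(2 - 6*(-2))))*k(t) = (-5116*1/(16*(2 - 6*(-2))))*(25*(-9)**2) = (-5116*1/(16*(2 + 12)))*(25*81) = -5116/(14*16)*2025 = -5116/224*2025 = -5116*1/224*2025 = -1279/56*2025 = -2589975/56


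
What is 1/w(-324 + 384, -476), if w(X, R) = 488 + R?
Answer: 1/12 ≈ 0.083333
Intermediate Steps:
1/w(-324 + 384, -476) = 1/(488 - 476) = 1/12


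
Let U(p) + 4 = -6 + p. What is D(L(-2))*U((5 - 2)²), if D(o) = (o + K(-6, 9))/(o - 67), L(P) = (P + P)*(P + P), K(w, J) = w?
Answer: 10/51 ≈ 0.19608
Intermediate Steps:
L(P) = 4*P² (L(P) = (2*P)*(2*P) = 4*P²)
D(o) = (-6 + o)/(-67 + o) (D(o) = (o - 6)/(o - 67) = (-6 + o)/(-67 + o))
U(p) = -10 + p (U(p) = -4 + (-6 + p) = -10 + p)
D(L(-2))*U((5 - 2)²) = ((-6 + 4*(-2)²)/(-67 + 4*(-2)²))*(-10 + (5 - 2)²) = ((-6 + 4*4)/(-67 + 4*4))*(-10 + 3²) = ((-6 + 16)/(-67 + 16))*(-10 + 9) = (10/(-51))*(-1) = -1/51*10*(-1) = -10/51*(-1) = 10/51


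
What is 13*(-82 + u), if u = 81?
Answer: -13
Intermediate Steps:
13*(-82 + u) = 13*(-82 + 81) = 13*(-1) = -13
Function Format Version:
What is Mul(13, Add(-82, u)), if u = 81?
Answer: -13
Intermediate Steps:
Mul(13, Add(-82, u)) = Mul(13, Add(-82, 81)) = Mul(13, -1) = -13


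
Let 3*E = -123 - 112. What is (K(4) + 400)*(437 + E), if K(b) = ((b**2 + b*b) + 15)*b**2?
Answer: 413184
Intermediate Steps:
E = -235/3 (E = (-123 - 112)/3 = (1/3)*(-235) = -235/3 ≈ -78.333)
K(b) = b**2*(15 + 2*b**2) (K(b) = ((b**2 + b**2) + 15)*b**2 = (2*b**2 + 15)*b**2 = (15 + 2*b**2)*b**2 = b**2*(15 + 2*b**2))
(K(4) + 400)*(437 + E) = (4**2*(15 + 2*4**2) + 400)*(437 - 235/3) = (16*(15 + 2*16) + 400)*(1076/3) = (16*(15 + 32) + 400)*(1076/3) = (16*47 + 400)*(1076/3) = (752 + 400)*(1076/3) = 1152*(1076/3) = 413184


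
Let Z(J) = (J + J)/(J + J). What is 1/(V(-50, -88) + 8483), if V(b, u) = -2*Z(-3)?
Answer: 1/8481 ≈ 0.00011791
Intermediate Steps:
Z(J) = 1 (Z(J) = (2*J)/((2*J)) = (2*J)*(1/(2*J)) = 1)
V(b, u) = -2 (V(b, u) = -2*1 = -2)
1/(V(-50, -88) + 8483) = 1/(-2 + 8483) = 1/8481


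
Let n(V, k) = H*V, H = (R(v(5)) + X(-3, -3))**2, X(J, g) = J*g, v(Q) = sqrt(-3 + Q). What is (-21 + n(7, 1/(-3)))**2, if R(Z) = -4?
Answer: 23716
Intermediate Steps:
H = 25 (H = (-4 - 3*(-3))**2 = (-4 + 9)**2 = 5**2 = 25)
n(V, k) = 25*V
(-21 + n(7, 1/(-3)))**2 = (-21 + 25*7)**2 = (-21 + 175)**2 = 154**2 = 23716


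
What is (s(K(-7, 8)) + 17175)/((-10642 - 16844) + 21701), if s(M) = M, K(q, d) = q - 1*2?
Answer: -17166/5785 ≈ -2.9673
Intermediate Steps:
K(q, d) = -2 + q (K(q, d) = q - 2 = -2 + q)
(s(K(-7, 8)) + 17175)/((-10642 - 16844) + 21701) = ((-2 - 7) + 17175)/((-10642 - 16844) + 21701) = (-9 + 17175)/(-27486 + 21701) = 17166/(-5785) = 17166*(-1/5785) = -17166/5785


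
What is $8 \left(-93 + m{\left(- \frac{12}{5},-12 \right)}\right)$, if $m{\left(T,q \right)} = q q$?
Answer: $408$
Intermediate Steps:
$m{\left(T,q \right)} = q^{2}$
$8 \left(-93 + m{\left(- \frac{12}{5},-12 \right)}\right) = 8 \left(-93 + \left(-12\right)^{2}\right) = 8 \left(-93 + 144\right) = 8 \cdot 51 = 408$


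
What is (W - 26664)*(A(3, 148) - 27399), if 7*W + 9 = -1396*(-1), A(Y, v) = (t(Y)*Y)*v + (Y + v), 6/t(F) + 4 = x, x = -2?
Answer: 732892516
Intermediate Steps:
t(F) = -1 (t(F) = 6/(-4 - 2) = 6/(-6) = 6*(-1/6) = -1)
A(Y, v) = Y + v - Y*v (A(Y, v) = (-Y)*v + (Y + v) = -Y*v + (Y + v) = Y + v - Y*v)
W = 1387/7 (W = -9/7 + (-1396*(-1))/7 = -9/7 + (1/7)*1396 = -9/7 + 1396/7 = 1387/7 ≈ 198.14)
(W - 26664)*(A(3, 148) - 27399) = (1387/7 - 26664)*((3 + 148 - 1*3*148) - 27399) = -185261*((3 + 148 - 444) - 27399)/7 = -185261*(-293 - 27399)/7 = -185261/7*(-27692) = 732892516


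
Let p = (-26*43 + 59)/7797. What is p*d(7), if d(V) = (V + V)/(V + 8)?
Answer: -4942/38985 ≈ -0.12677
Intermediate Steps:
d(V) = 2*V/(8 + V) (d(V) = (2*V)/(8 + V) = 2*V/(8 + V))
p = -353/2599 (p = (-1118 + 59)*(1/7797) = -1059*1/7797 = -353/2599 ≈ -0.13582)
p*d(7) = -706*7/(2599*(8 + 7)) = -706*7/(2599*15) = -353/2599*14/15 = -4942/38985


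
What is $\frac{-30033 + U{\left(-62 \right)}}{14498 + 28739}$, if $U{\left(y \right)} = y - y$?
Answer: $- \frac{30033}{43237} \approx -0.69461$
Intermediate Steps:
$U{\left(y \right)} = 0$
$\frac{-30033 + U{\left(-62 \right)}}{14498 + 28739} = \frac{-30033 + 0}{14498 + 28739} = - \frac{30033}{43237}$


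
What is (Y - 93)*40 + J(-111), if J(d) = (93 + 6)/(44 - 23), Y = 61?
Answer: -8927/7 ≈ -1275.3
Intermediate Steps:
J(d) = 33/7 (J(d) = 99/21 = 99*(1/21) = 33/7)
(Y - 93)*40 + J(-111) = (61 - 93)*40 + 33/7 = -32*40 + 33/7 = -1280 + 33/7 = -8927/7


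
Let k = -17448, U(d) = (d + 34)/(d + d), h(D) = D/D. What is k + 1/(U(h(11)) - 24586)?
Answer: -857342378/49137 ≈ -17448.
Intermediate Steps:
h(D) = 1
U(d) = (34 + d)/(2*d) (U(d) = (34 + d)/((2*d)) = (34 + d)*(1/(2*d)) = (34 + d)/(2*d))
k + 1/(U(h(11)) - 24586) = -17448 + 1/((1/2)*(34 + 1)/1 - 24586) = -17448 + 1/((1/2)*1*35 - 24586) = -17448 + 1/(35/2 - 24586) = -17448 + 1/(-49137/2) = -17448 - 2/49137 = -857342378/49137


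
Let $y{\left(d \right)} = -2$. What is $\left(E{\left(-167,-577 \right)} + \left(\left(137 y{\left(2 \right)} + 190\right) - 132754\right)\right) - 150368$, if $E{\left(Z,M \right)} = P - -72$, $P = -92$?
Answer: $-283226$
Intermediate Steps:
$E{\left(Z,M \right)} = -20$ ($E{\left(Z,M \right)} = -92 - -72 = -92 + 72 = -20$)
$\left(E{\left(-167,-577 \right)} + \left(\left(137 y{\left(2 \right)} + 190\right) - 132754\right)\right) - 150368 = \left(-20 + \left(\left(137 \left(-2\right) + 190\right) - 132754\right)\right) - 150368 = \left(-20 + \left(\left(-274 + 190\right) - 132754\right)\right) - 150368 = \left(-20 - 132838\right) - 150368 = -132858 - 150368 = -283226$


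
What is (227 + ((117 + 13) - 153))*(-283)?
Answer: -57732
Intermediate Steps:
(227 + ((117 + 13) - 153))*(-283) = (227 + (130 - 153))*(-283) = (227 - 23)*(-283) = 204*(-283) = -57732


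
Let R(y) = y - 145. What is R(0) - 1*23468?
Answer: -23613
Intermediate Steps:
R(y) = -145 + y
R(0) - 1*23468 = (-145 + 0) - 1*23468 = -145 - 23468 = -23613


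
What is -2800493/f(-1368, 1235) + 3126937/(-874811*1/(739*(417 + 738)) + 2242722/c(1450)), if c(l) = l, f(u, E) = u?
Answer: 76082304146183923/18692700581448 ≈ 4070.2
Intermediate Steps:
-2800493/f(-1368, 1235) + 3126937/(-874811*1/(739*(417 + 738)) + 2242722/c(1450)) = -2800493/(-1368) + 3126937/(-874811*1/(739*(417 + 738)) + 2242722/1450) = -2800493*(-1/1368) + 3126937/(-874811/(1155*739) + 2242722*(1/1450)) = 2800493/1368 + 3126937/(-874811/853545 + 1121361/725) = 2800493/1368 + 3126937/(-874811*1/853545 + 1121361/725) = 2800493/1368 + 3126937/(-124973/121935 + 1121361/725) = 2800493/1368 + 3126937/(27328509622/17680575) = 2800493/1368 + 3126937*(17680575/27328509622) = 2800493/1368 + 55286044148775/27328509622 = 76082304146183923/18692700581448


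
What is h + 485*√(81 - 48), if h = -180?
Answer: -180 + 485*√33 ≈ 2606.1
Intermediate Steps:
h + 485*√(81 - 48) = -180 + 485*√(81 - 48) = -180 + 485*√33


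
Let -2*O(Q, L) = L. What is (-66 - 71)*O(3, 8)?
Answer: 548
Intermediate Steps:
O(Q, L) = -L/2
(-66 - 71)*O(3, 8) = (-66 - 71)*(-1/2*8) = -137*(-4) = 548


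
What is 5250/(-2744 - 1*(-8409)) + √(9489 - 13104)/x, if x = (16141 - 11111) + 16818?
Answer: 1050/1133 + I*√3615/21848 ≈ 0.92674 + 0.002752*I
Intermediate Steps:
x = 21848 (x = 5030 + 16818 = 21848)
5250/(-2744 - 1*(-8409)) + √(9489 - 13104)/x = 5250/(-2744 - 1*(-8409)) + √(9489 - 13104)/21848 = 5250/(-2744 + 8409) + √(-3615)*(1/21848) = 5250/5665 + (I*√3615)*(1/21848) = 5250*(1/5665) + I*√3615/21848 = 1050/1133 + I*√3615/21848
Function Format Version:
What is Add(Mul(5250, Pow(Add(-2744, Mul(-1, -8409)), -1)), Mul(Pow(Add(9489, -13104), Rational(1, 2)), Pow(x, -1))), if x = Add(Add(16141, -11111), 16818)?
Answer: Add(Rational(1050, 1133), Mul(Rational(1, 21848), I, Pow(3615, Rational(1, 2)))) ≈ Add(0.92674, Mul(0.0027520, I))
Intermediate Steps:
x = 21848 (x = Add(5030, 16818) = 21848)
Add(Mul(5250, Pow(Add(-2744, Mul(-1, -8409)), -1)), Mul(Pow(Add(9489, -13104), Rational(1, 2)), Pow(x, -1))) = Add(Mul(5250, Pow(Add(-2744, Mul(-1, -8409)), -1)), Mul(Pow(Add(9489, -13104), Rational(1, 2)), Pow(21848, -1))) = Add(Mul(5250, Pow(Add(-2744, 8409), -1)), Mul(Pow(-3615, Rational(1, 2)), Rational(1, 21848))) = Add(Mul(5250, Pow(5665, -1)), Mul(Mul(I, Pow(3615, Rational(1, 2))), Rational(1, 21848))) = Add(Mul(5250, Rational(1, 5665)), Mul(Rational(1, 21848), I, Pow(3615, Rational(1, 2)))) = Add(Rational(1050, 1133), Mul(Rational(1, 21848), I, Pow(3615, Rational(1, 2))))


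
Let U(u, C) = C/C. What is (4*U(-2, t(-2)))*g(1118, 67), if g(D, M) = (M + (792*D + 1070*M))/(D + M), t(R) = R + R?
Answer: 1276284/395 ≈ 3231.1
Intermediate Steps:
t(R) = 2*R
U(u, C) = 1
g(D, M) = (792*D + 1071*M)/(D + M)
(4*U(-2, t(-2)))*g(1118, 67) = (4*1)*(9*(88*1118 + 119*67)/(1118 + 67)) = 4*(9*(98384 + 7973)/1185) = 4*(9*(1/1185)*106357) = 4*(319071/395) = 1276284/395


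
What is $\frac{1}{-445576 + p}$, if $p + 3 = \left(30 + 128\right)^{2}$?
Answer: $- \frac{1}{420615} \approx -2.3775 \cdot 10^{-6}$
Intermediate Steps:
$p = 24961$ ($p = -3 + \left(30 + 128\right)^{2} = -3 + 158^{2} = -3 + 24964 = 24961$)
$\frac{1}{-445576 + p} = \frac{1}{-445576 + 24961} = \frac{1}{-420615} = - \frac{1}{420615}$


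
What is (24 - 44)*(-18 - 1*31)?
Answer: 980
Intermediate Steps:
(24 - 44)*(-18 - 1*31) = -20*(-18 - 31) = -20*(-49) = 980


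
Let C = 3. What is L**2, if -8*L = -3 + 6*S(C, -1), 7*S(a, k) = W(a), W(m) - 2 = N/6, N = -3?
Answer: 9/196 ≈ 0.045918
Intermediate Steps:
W(m) = 3/2 (W(m) = 2 - 3/6 = 2 - 3*1/6 = 2 - 1/2 = 3/2)
S(a, k) = 3/14 (S(a, k) = (1/7)*(3/2) = 3/14)
L = 3/14 (L = -(-3 + 6*(3/14))/8 = -(-3 + 9/7)/8 = -1/8*(-12/7) = 3/14 ≈ 0.21429)
L**2 = (3/14)**2 = 9/196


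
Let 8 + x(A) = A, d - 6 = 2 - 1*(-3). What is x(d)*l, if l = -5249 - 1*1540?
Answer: -20367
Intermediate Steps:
l = -6789 (l = -5249 - 1540 = -6789)
d = 11 (d = 6 + (2 - 1*(-3)) = 6 + (2 + 3) = 6 + 5 = 11)
x(A) = -8 + A
x(d)*l = (-8 + 11)*(-6789) = 3*(-6789) = -20367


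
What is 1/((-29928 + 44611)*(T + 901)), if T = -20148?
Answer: -1/282603701 ≈ -3.5385e-9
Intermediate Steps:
1/((-29928 + 44611)*(T + 901)) = 1/((-29928 + 44611)*(-20148 + 901)) = 1/(14683*(-19247)) = 1/(-282603701) = -1/282603701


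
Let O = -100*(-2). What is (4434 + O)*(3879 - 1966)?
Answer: 8864842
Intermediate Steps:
O = 200
(4434 + O)*(3879 - 1966) = (4434 + 200)*(3879 - 1966) = 4634*1913 = 8864842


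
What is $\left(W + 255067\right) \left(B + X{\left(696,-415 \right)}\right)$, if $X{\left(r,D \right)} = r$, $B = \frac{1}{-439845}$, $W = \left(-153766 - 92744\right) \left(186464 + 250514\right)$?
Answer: $- \frac{4710900630866847121}{62835} \approx -7.4973 \cdot 10^{13}$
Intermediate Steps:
$W = -107719446780$ ($W = \left(-246510\right) 436978 = -107719446780$)
$B = - \frac{1}{439845} \approx -2.2735 \cdot 10^{-6}$
$\left(W + 255067\right) \left(B + X{\left(696,-415 \right)}\right) = \left(-107719446780 + 255067\right) \left(- \frac{1}{439845} + 696\right) = \left(-107719191713\right) \frac{306132119}{439845} = - \frac{4710900630866847121}{62835}$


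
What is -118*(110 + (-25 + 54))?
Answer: -16402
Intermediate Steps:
-118*(110 + (-25 + 54)) = -118*(110 + 29) = -118*139 = -16402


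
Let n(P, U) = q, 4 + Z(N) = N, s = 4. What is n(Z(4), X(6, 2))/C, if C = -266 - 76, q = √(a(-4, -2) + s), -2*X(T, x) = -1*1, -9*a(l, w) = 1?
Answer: -√35/1026 ≈ -0.0057662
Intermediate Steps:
Z(N) = -4 + N
a(l, w) = -⅑ (a(l, w) = -⅑*1 = -⅑)
X(T, x) = ½ (X(T, x) = -(-1)/2 = -½*(-1) = ½)
q = √35/3 (q = √(-⅑ + 4) = √(35/9) = √35/3 ≈ 1.9720)
n(P, U) = √35/3
C = -342
n(Z(4), X(6, 2))/C = (√35/3)/(-342) = (√35/3)*(-1/342) = -√35/1026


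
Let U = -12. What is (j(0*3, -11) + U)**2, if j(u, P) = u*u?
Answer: 144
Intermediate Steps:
j(u, P) = u**2
(j(0*3, -11) + U)**2 = ((0*3)**2 - 12)**2 = (0**2 - 12)**2 = (0 - 12)**2 = (-12)**2 = 144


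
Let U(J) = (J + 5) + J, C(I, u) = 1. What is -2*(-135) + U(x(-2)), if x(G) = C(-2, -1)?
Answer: 277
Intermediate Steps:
x(G) = 1
U(J) = 5 + 2*J (U(J) = (5 + J) + J = 5 + 2*J)
-2*(-135) + U(x(-2)) = -2*(-135) + (5 + 2*1) = 270 + (5 + 2) = 270 + 7 = 277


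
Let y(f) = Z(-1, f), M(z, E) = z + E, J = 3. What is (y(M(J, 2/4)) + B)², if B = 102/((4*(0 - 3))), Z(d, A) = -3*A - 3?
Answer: 484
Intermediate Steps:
M(z, E) = E + z
Z(d, A) = -3 - 3*A
B = -17/2 (B = 102/((4*(-3))) = 102/(-12) = 102*(-1/12) = -17/2 ≈ -8.5000)
y(f) = -3 - 3*f
(y(M(J, 2/4)) + B)² = ((-3 - 3*(2/4 + 3)) - 17/2)² = ((-3 - 3*(2*(¼) + 3)) - 17/2)² = ((-3 - 3*(½ + 3)) - 17/2)² = ((-3 - 3*7/2) - 17/2)² = ((-3 - 21/2) - 17/2)² = (-27/2 - 17/2)² = (-22)² = 484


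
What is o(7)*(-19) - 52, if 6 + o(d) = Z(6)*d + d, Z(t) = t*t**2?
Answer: -28799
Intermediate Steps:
Z(t) = t**3
o(d) = -6 + 217*d (o(d) = -6 + (6**3*d + d) = -6 + (216*d + d) = -6 + 217*d)
o(7)*(-19) - 52 = (-6 + 217*7)*(-19) - 52 = (-6 + 1519)*(-19) - 52 = 1513*(-19) - 52 = -28747 - 52 = -28799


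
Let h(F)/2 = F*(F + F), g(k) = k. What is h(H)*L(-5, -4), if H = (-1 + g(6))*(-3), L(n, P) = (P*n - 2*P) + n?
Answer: 20700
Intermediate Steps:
L(n, P) = n - 2*P + P*n (L(n, P) = (-2*P + P*n) + n = n - 2*P + P*n)
H = -15 (H = (-1 + 6)*(-3) = 5*(-3) = -15)
h(F) = 4*F**2 (h(F) = 2*(F*(F + F)) = 2*(F*(2*F)) = 2*(2*F**2) = 4*F**2)
h(H)*L(-5, -4) = (4*(-15)**2)*(-5 - 2*(-4) - 4*(-5)) = (4*225)*(-5 + 8 + 20) = 900*23 = 20700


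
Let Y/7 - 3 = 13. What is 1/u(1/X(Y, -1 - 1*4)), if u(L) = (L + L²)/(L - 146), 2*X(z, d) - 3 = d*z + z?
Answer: 14456270/443 ≈ 32633.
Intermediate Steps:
Y = 112 (Y = 21 + 7*13 = 21 + 91 = 112)
X(z, d) = 3/2 + z/2 + d*z/2 (X(z, d) = 3/2 + (d*z + z)/2 = 3/2 + (z + d*z)/2 = 3/2 + (z/2 + d*z/2) = 3/2 + z/2 + d*z/2)
u(L) = (L + L²)/(-146 + L)
1/u(1/X(Y, -1 - 1*4)) = 1/((1 + 1/(3/2 + (½)*112 + (½)*(-1 - 1*4)*112))/((3/2 + (½)*112 + (½)*(-1 - 1*4)*112)*(-146 + 1/(3/2 + (½)*112 + (½)*(-1 - 1*4)*112)))) = 1/((1 + 1/(3/2 + 56 + (½)*(-1 - 4)*112))/((3/2 + 56 + (½)*(-1 - 4)*112)*(-146 + 1/(3/2 + 56 + (½)*(-1 - 4)*112)))) = 1/((1 + 1/(3/2 + 56 + (½)*(-5)*112))/((3/2 + 56 + (½)*(-5)*112)*(-146 + 1/(3/2 + 56 + (½)*(-5)*112)))) = 1/((1 + 1/(3/2 + 56 - 280))/((3/2 + 56 - 280)*(-146 + 1/(3/2 + 56 - 280)))) = 1/((1 + 1/(-445/2))/((-445/2)*(-146 + 1/(-445/2)))) = 1/(-2*(1 - 2/445)/(445*(-146 - 2/445))) = 1/(-2/445*443/445/(-64972/445)) = 1/(-2/445*(-445/64972)*443/445) = 1/(443/14456270) = 14456270/443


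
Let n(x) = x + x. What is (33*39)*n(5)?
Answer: 12870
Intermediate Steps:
n(x) = 2*x
(33*39)*n(5) = (33*39)*(2*5) = 1287*10 = 12870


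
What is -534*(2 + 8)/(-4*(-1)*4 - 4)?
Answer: -445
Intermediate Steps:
-534*(2 + 8)/(-4*(-1)*4 - 4) = -5340/(4*4 - 4) = -5340/(16 - 4) = -5340/12 = -534*⅚ = -445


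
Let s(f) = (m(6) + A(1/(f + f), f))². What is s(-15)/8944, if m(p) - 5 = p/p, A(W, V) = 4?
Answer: 25/2236 ≈ 0.011181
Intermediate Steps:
m(p) = 6 (m(p) = 5 + p/p = 5 + 1 = 6)
s(f) = 100 (s(f) = (6 + 4)² = 10² = 100)
s(-15)/8944 = 100/8944 = 100*(1/8944) = 25/2236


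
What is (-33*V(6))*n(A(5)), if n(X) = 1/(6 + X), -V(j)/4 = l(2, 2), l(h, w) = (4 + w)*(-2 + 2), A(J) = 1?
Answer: 0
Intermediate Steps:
l(h, w) = 0 (l(h, w) = (4 + w)*0 = 0)
V(j) = 0 (V(j) = -4*0 = 0)
(-33*V(6))*n(A(5)) = (-33*0)/(6 + 1) = 0/7 = 0*(⅐) = 0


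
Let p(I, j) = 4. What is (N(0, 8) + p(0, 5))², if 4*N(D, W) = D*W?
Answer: 16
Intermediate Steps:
N(D, W) = D*W/4 (N(D, W) = (D*W)/4 = D*W/4)
(N(0, 8) + p(0, 5))² = ((¼)*0*8 + 4)² = (0 + 4)² = 4² = 16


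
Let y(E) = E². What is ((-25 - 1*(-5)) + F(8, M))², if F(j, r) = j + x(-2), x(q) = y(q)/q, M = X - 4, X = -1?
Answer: 196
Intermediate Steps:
M = -5 (M = -1 - 4 = -5)
x(q) = q (x(q) = q²/q = q)
F(j, r) = -2 + j (F(j, r) = j - 2 = -2 + j)
((-25 - 1*(-5)) + F(8, M))² = ((-25 - 1*(-5)) + (-2 + 8))² = ((-25 + 5) + 6)² = (-20 + 6)² = (-14)² = 196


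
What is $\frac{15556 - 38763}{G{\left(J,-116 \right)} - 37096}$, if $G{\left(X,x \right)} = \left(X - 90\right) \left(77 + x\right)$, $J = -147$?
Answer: $\frac{1009}{1211} \approx 0.8332$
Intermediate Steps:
$G{\left(X,x \right)} = \left(-90 + X\right) \left(77 + x\right)$
$\frac{15556 - 38763}{G{\left(J,-116 \right)} - 37096} = \frac{15556 - 38763}{\left(-6930 - -10440 + 77 \left(-147\right) - -17052\right) - 37096} = - \frac{23207}{\left(-6930 + 10440 - 11319 + 17052\right) - 37096} = - \frac{23207}{9243 - 37096} = - \frac{23207}{-27853} = \left(-23207\right) \left(- \frac{1}{27853}\right) = \frac{1009}{1211}$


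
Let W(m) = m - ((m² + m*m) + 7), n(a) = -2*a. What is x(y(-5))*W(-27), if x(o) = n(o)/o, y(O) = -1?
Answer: 2984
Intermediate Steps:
x(o) = -2 (x(o) = (-2*o)/o = -2)
W(m) = -7 + m - 2*m² (W(m) = m - ((m² + m²) + 7) = m - (2*m² + 7) = m - (7 + 2*m²) = m + (-7 - 2*m²) = -7 + m - 2*m²)
x(y(-5))*W(-27) = -2*(-7 - 27 - 2*(-27)²) = -2*(-7 - 27 - 2*729) = -2*(-7 - 27 - 1458) = -2*(-1492) = 2984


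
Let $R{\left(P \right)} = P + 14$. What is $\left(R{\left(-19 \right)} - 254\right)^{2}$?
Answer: $67081$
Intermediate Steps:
$R{\left(P \right)} = 14 + P$
$\left(R{\left(-19 \right)} - 254\right)^{2} = \left(\left(14 - 19\right) - 254\right)^{2} = \left(-5 - 254\right)^{2} = \left(-259\right)^{2} = 67081$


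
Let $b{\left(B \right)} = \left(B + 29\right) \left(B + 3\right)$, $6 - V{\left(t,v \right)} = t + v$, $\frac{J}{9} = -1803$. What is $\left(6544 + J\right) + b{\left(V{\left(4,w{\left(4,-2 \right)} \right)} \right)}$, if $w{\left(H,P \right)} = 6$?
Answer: $-9708$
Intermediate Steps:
$J = -16227$ ($J = 9 \left(-1803\right) = -16227$)
$V{\left(t,v \right)} = 6 - t - v$ ($V{\left(t,v \right)} = 6 - \left(t + v\right) = 6 - t - v$)
$b{\left(B \right)} = \left(3 + B\right) \left(29 + B\right)$ ($b{\left(B \right)} = \left(29 + B\right) \left(3 + B\right) = \left(3 + B\right) \left(29 + B\right)$)
$\left(6544 + J\right) + b{\left(V{\left(4,w{\left(4,-2 \right)} \right)} \right)} = \left(6544 - 16227\right) + \left(87 + \left(6 - 4 - 6\right)^{2} + 32 \left(6 - 4 - 6\right)\right) = -9683 + \left(87 + \left(6 - 4 - 6\right)^{2} + 32 \left(6 - 4 - 6\right)\right) = -9683 + \left(87 + \left(-4\right)^{2} + 32 \left(-4\right)\right) = -9683 + \left(87 + 16 - 128\right) = -9683 - 25 = -9708$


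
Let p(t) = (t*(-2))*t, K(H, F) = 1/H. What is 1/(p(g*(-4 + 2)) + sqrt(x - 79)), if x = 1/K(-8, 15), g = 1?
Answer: -8/151 - I*sqrt(87)/151 ≈ -0.05298 - 0.061771*I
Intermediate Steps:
x = -8 (x = 1/(1/(-8)) = 1/(-1/8) = -8)
p(t) = -2*t**2 (p(t) = (-2*t)*t = -2*t**2)
1/(p(g*(-4 + 2)) + sqrt(x - 79)) = 1/(-2*(-4 + 2)**2 + sqrt(-8 - 79)) = 1/(-2*(1*(-2))**2 + sqrt(-87)) = 1/(-2*(-2)**2 + I*sqrt(87)) = 1/(-2*4 + I*sqrt(87)) = 1/(-8 + I*sqrt(87))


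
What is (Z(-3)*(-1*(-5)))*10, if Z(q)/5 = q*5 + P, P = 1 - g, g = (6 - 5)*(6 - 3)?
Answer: -4250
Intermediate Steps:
g = 3 (g = 1*3 = 3)
P = -2 (P = 1 - 1*3 = 1 - 3 = -2)
Z(q) = -10 + 25*q (Z(q) = 5*(q*5 - 2) = 5*(5*q - 2) = 5*(-2 + 5*q) = -10 + 25*q)
(Z(-3)*(-1*(-5)))*10 = ((-10 + 25*(-3))*(-1*(-5)))*10 = ((-10 - 75)*5)*10 = -85*5*10 = -425*10 = -4250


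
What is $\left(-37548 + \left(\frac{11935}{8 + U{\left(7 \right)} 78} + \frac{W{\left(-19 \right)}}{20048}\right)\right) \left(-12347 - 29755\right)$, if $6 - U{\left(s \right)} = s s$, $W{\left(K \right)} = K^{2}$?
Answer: $\frac{3787647388197147}{2395736} \approx 1.581 \cdot 10^{9}$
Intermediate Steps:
$U{\left(s \right)} = 6 - s^{2}$ ($U{\left(s \right)} = 6 - s s = 6 - s^{2}$)
$\left(-37548 + \left(\frac{11935}{8 + U{\left(7 \right)} 78} + \frac{W{\left(-19 \right)}}{20048}\right)\right) \left(-12347 - 29755\right) = \left(-37548 + \left(\frac{11935}{8 + \left(6 - 7^{2}\right) 78} + \frac{\left(-19\right)^{2}}{20048}\right)\right) \left(-12347 - 29755\right) = \left(-37548 + \left(\frac{11935}{8 + \left(6 - 49\right) 78} + 361 \cdot \frac{1}{20048}\right)\right) \left(-42102\right) = \left(-37548 + \left(\frac{11935}{8 + \left(6 - 49\right) 78} + \frac{361}{20048}\right)\right) \left(-42102\right) = \left(-37548 + \left(\frac{11935}{8 - 3354} + \frac{361}{20048}\right)\right) \left(-42102\right) = \left(-37548 + \left(\frac{11935}{-3346} + \frac{361}{20048}\right)\right) \left(-42102\right) = \left(-37548 + \left(11935 \left(- \frac{1}{3346}\right) + \frac{361}{20048}\right)\right) \left(-42102\right) = \left(-37548 + \left(- \frac{1705}{478} + \frac{361}{20048}\right)\right) \left(-42102\right) = \left(-37548 - \frac{17004641}{4791472}\right) \left(-42102\right) = \left(- \frac{179927195297}{4791472}\right) \left(-42102\right) = \frac{3787647388197147}{2395736}$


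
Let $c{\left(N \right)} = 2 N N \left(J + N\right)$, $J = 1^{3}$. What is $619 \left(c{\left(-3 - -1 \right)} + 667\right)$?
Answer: $407921$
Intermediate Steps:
$J = 1$
$c{\left(N \right)} = 2 N^{2} \left(1 + N\right)$ ($c{\left(N \right)} = 2 N N \left(1 + N\right) = 2 N^{2} \left(1 + N\right)$)
$619 \left(c{\left(-3 - -1 \right)} + 667\right) = 619 \left(2 \left(-3 - -1\right)^{2} \left(1 - 2\right) + 667\right) = 619 \left(2 \left(-3 + 1\right)^{2} \left(1 + \left(-3 + 1\right)\right) + 667\right) = 619 \left(2 \left(-2\right)^{2} \left(1 - 2\right) + 667\right) = 619 \left(2 \cdot 4 \left(-1\right) + 667\right) = 619 \left(-8 + 667\right) = 619 \cdot 659 = 407921$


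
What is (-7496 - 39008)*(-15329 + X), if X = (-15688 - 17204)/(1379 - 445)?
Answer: 333670338856/467 ≈ 7.1450e+8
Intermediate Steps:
X = -16446/467 (X = -32892/934 = -32892*1/934 = -16446/467 ≈ -35.216)
(-7496 - 39008)*(-15329 + X) = (-7496 - 39008)*(-15329 - 16446/467) = -46504*(-7175089/467) = 333670338856/467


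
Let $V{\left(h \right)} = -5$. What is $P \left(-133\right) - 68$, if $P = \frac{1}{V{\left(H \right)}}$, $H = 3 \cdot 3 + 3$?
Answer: $- \frac{207}{5} \approx -41.4$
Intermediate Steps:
$H = 12$ ($H = 9 + 3 = 12$)
$P = - \frac{1}{5}$ ($P = \frac{1}{-5} = - \frac{1}{5} \approx -0.2$)
$P \left(-133\right) - 68 = \left(- \frac{1}{5}\right) \left(-133\right) - 68 = \frac{133}{5} - 68 = - \frac{207}{5}$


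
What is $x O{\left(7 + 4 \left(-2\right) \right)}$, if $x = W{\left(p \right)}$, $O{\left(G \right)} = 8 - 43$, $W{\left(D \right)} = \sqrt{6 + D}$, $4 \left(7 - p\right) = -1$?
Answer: $- \frac{35 \sqrt{53}}{2} \approx -127.4$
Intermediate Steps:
$p = \frac{29}{4}$ ($p = 7 - - \frac{1}{4} = 7 + \frac{1}{4} = \frac{29}{4} \approx 7.25$)
$O{\left(G \right)} = -35$
$x = \frac{\sqrt{53}}{2}$ ($x = \sqrt{6 + \frac{29}{4}} = \sqrt{\frac{53}{4}} = \frac{\sqrt{53}}{2} \approx 3.6401$)
$x O{\left(7 + 4 \left(-2\right) \right)} = \frac{\sqrt{53}}{2} \left(-35\right) = - \frac{35 \sqrt{53}}{2}$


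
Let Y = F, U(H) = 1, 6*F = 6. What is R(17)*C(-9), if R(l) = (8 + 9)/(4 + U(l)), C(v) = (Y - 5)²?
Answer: 272/5 ≈ 54.400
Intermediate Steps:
F = 1 (F = (⅙)*6 = 1)
Y = 1
C(v) = 16 (C(v) = (1 - 5)² = (-4)² = 16)
R(l) = 17/5 (R(l) = (8 + 9)/(4 + 1) = 17/5)
R(17)*C(-9) = (17/5)*16 = 272/5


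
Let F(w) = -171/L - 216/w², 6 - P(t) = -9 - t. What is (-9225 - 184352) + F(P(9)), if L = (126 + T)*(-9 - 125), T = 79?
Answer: -21270281281/109880 ≈ -1.9358e+5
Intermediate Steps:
P(t) = 15 + t (P(t) = 6 - (-9 - t) = 6 + (9 + t) = 15 + t)
L = -27470 (L = (126 + 79)*(-9 - 125) = 205*(-134) = -27470)
F(w) = 171/27470 - 216/w² (F(w) = -171/(-27470) - 216/w² = -171*(-1/27470) - 216/w² = 171/27470 - 216/w²)
(-9225 - 184352) + F(P(9)) = (-9225 - 184352) + (171/27470 - 216/(15 + 9)²) = -193577 + (171/27470 - 216/24²) = -193577 + (171/27470 - 216*1/576) = -193577 + (171/27470 - 3/8) = -193577 - 40521/109880 = -21270281281/109880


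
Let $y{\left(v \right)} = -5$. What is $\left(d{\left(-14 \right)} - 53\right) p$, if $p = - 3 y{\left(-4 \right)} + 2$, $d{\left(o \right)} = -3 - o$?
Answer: $-714$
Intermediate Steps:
$p = 17$ ($p = \left(-3\right) \left(-5\right) + 2 = 15 + 2 = 17$)
$\left(d{\left(-14 \right)} - 53\right) p = \left(\left(-3 - -14\right) - 53\right) 17 = \left(\left(-3 + 14\right) - 53\right) 17 = \left(11 - 53\right) 17 = \left(-42\right) 17 = -714$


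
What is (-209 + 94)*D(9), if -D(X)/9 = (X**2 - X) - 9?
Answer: 65205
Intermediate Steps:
D(X) = 81 - 9*X**2 + 9*X (D(X) = -9*((X**2 - X) - 9) = -9*(-9 + X**2 - X) = 81 - 9*X**2 + 9*X)
(-209 + 94)*D(9) = (-209 + 94)*(81 - 9*9**2 + 9*9) = -115*(81 - 9*81 + 81) = -115*(81 - 729 + 81) = -115*(-567) = 65205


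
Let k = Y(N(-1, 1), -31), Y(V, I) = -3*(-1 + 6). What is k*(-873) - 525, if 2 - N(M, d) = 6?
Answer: 12570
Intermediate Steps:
N(M, d) = -4 (N(M, d) = 2 - 1*6 = 2 - 6 = -4)
Y(V, I) = -15 (Y(V, I) = -3*5 = -15)
k = -15
k*(-873) - 525 = -15*(-873) - 525 = 13095 - 525 = 12570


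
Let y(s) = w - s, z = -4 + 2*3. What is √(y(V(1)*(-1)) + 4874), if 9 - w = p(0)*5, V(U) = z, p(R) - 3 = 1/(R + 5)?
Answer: 3*√541 ≈ 69.778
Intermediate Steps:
p(R) = 3 + 1/(5 + R) (p(R) = 3 + 1/(R + 5) = 3 + 1/(5 + R))
z = 2 (z = -4 + 6 = 2)
V(U) = 2
w = -7 (w = 9 - (16 + 3*0)/(5 + 0)*5 = 9 - (16 + 0)/5*5 = 9 - (⅕)*16*5 = 9 - 16*5/5 = 9 - 1*16 = 9 - 16 = -7)
y(s) = -7 - s
√(y(V(1)*(-1)) + 4874) = √((-7 - 2*(-1)) + 4874) = √((-7 - 1*(-2)) + 4874) = √((-7 + 2) + 4874) = √(-5 + 4874) = √4869 = 3*√541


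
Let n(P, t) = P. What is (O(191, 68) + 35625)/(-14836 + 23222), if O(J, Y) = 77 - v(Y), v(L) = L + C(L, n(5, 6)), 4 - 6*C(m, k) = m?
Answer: 53467/12579 ≈ 4.2505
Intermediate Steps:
C(m, k) = ⅔ - m/6
v(L) = ⅔ + 5*L/6 (v(L) = L + (⅔ - L/6) = ⅔ + 5*L/6)
O(J, Y) = 229/3 - 5*Y/6 (O(J, Y) = 77 - (⅔ + 5*Y/6) = 77 + (-⅔ - 5*Y/6) = 229/3 - 5*Y/6)
(O(191, 68) + 35625)/(-14836 + 23222) = ((229/3 - ⅚*68) + 35625)/(-14836 + 23222) = ((229/3 - 170/3) + 35625)/8386 = (59/3 + 35625)*(1/8386) = (106934/3)*(1/8386) = 53467/12579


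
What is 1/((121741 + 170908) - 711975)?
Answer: -1/419326 ≈ -2.3848e-6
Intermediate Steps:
1/((121741 + 170908) - 711975) = 1/(292649 - 711975) = 1/(-419326) = -1/419326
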